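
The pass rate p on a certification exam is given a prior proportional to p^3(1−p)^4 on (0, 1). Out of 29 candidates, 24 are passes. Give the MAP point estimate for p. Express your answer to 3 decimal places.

p̂_MAP = 0.750

The prior density ∝ p^3(1−p)^4 is the kernel of Beta(4, 5).
Data: 24 successes in 29 trials. The binomial likelihood contributes p^24(1−p)^5, so the posterior is Beta(4+24, 5+5) = Beta(28, 10).
For Beta(a, b) with a, b > 1 the mode is (a−1)/(a+b−2) = 27/36 ≈ 0.750.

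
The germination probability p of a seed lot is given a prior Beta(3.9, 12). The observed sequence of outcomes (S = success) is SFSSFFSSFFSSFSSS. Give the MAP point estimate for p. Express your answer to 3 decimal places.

p̂_MAP = 0.431

Prior: Beta(3.9, 12).
Data: 10 successes in 16 trials (from the sequence). The binomial likelihood contributes p^10(1−p)^6, so the posterior is Beta(3.9+10, 12+6) = Beta(13.9, 18).
For Beta(a, b) with a, b > 1 the mode is (a−1)/(a+b−2) = 12.9/29.9 ≈ 0.431.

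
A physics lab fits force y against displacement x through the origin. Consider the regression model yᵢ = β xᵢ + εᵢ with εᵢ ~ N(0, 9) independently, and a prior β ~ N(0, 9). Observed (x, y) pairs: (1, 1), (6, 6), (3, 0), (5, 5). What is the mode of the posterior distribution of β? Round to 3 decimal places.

log p(β | y) = −Σ(yᵢ − βxᵢ)²/(2·9) − β²/(2·9) + const.
Setting the derivative to zero: Σxᵢ(yᵢ − βxᵢ)/9 − β/9 = 0, so β = Σxᵢyᵢ / (Σxᵢ² + σ²/τ²).
Σxᵢyᵢ = 1·1 + 6·6 + 3·0 + 5·5 = 62; Σxᵢ² = 71; σ²/τ² = 1.
β̂_MAP = 62 / (71 + 1) = 62/72 ≈ 0.861.

β̂_MAP = 0.861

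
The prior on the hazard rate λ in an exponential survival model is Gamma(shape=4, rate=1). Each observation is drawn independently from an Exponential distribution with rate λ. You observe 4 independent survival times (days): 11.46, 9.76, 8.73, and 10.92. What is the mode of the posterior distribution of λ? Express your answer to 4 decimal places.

The Exponential(rate=λ) likelihood is ∝ λ^n e^(−λΣtᵢ). Here n = 4 and Σtᵢ = 11.46 + 9.76 + 8.73 + 10.92 = 40.87.
Posterior ∝ λ^3e^(−1λ) · λ^4e^(−40.87λ) = λ^7e^(−41.87λ), i.e. Gamma(8, 41.87).
Mode = (a−1)/b = 7/41.87 ≈ 0.1672.

λ̂_MAP = 0.1672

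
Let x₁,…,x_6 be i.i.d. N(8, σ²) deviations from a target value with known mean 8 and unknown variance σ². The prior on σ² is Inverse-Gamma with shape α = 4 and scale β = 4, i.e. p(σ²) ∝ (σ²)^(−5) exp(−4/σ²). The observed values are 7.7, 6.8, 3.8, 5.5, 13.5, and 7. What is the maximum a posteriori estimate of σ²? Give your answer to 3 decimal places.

σ̂²_MAP = 4.042

Sum of squared deviations about the known mean: SS = (7.7−8)² + (6.8−8)² + (3.8−8)² + (5.5−8)² + (13.5−8)² + (7−8)² = 56.67.
The Normal likelihood contributes (σ²)^(−n/2) exp(−SS/(2σ²)), so the posterior is Inverse-Gamma(α + n/2, β + SS/2) = Inverse-Gamma(7, 32.335).
The mode of Inverse-Gamma(a, b) is b/(a+1) = 32.335/8 ≈ 4.042.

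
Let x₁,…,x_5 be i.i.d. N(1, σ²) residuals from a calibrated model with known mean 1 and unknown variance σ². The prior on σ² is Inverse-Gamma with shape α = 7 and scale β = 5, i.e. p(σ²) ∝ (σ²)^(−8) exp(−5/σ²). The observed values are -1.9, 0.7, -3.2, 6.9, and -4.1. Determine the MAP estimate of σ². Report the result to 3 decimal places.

Sum of squared deviations about the known mean: SS = (-1.9−1)² + (0.7−1)² + (-3.2−1)² + (6.9−1)² + (-4.1−1)² = 86.96.
The Normal likelihood contributes (σ²)^(−n/2) exp(−SS/(2σ²)), so the posterior is Inverse-Gamma(α + n/2, β + SS/2) = Inverse-Gamma(9.5, 48.48).
The mode of Inverse-Gamma(a, b) is b/(a+1) = 48.48/10.5 ≈ 4.617.

σ̂²_MAP = 4.617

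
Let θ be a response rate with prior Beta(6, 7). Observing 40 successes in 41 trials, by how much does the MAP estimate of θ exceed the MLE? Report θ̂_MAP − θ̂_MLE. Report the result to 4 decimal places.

MAP − MLE = -0.1102

Posterior is Beta(46, 8); MAP = (46−1)/(54−2) = 45/52 ≈ 0.86538.
MLE ignores the prior: θ̂_MLE = k/n = 40/41 ≈ 0.97561.
Difference = 45/52 − 40/41 = -235/2132 ≈ -0.1102.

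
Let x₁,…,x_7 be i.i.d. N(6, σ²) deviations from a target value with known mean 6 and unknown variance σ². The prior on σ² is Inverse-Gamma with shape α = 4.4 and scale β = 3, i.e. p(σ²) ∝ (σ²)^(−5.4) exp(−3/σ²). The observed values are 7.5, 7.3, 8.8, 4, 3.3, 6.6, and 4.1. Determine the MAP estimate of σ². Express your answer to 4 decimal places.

Sum of squared deviations about the known mean: SS = (7.5−6)² + (7.3−6)² + (8.8−6)² + (4−6)² + (3.3−6)² + (6.6−6)² + (4.1−6)² = 27.04.
The Normal likelihood contributes (σ²)^(−n/2) exp(−SS/(2σ²)), so the posterior is Inverse-Gamma(α + n/2, β + SS/2) = Inverse-Gamma(7.9, 16.52).
The mode of Inverse-Gamma(a, b) is b/(a+1) = 16.52/8.9 ≈ 1.8562.

σ̂²_MAP = 1.8562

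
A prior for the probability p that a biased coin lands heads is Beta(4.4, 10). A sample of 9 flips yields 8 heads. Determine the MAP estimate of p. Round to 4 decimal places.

p̂_MAP = 0.5327

Prior: Beta(4.4, 10).
Data: 8 successes in 9 trials. The binomial likelihood contributes p^8(1−p)^1, so the posterior is Beta(4.4+8, 10+1) = Beta(12.4, 11).
For Beta(a, b) with a, b > 1 the mode is (a−1)/(a+b−2) = 11.4/21.4 ≈ 0.5327.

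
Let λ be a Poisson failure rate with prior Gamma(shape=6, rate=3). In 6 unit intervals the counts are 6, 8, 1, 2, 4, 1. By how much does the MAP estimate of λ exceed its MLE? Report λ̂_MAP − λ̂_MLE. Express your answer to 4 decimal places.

MAP − MLE = -0.6667

Σxᵢ = 22. Posterior is Gamma(28, 9); MAP = (28−1)/9 = 27/9 ≈ 3.00000.
MLE = x̄ = 22/6 ≈ 3.66667.
Difference = 27/9 − 22/6 = -2/3 ≈ -0.6667.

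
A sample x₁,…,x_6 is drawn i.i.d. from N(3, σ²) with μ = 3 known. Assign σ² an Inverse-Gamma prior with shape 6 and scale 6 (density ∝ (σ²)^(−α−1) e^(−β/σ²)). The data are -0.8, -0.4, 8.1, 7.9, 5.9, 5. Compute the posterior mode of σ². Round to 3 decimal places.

σ̂²_MAP = 5.022

Sum of squared deviations about the known mean: SS = (-0.8−3)² + (-0.4−3)² + (8.1−3)² + (7.9−3)² + (5.9−3)² + (5−3)² = 88.43.
The Normal likelihood contributes (σ²)^(−n/2) exp(−SS/(2σ²)), so the posterior is Inverse-Gamma(α + n/2, β + SS/2) = Inverse-Gamma(9, 50.215).
The mode of Inverse-Gamma(a, b) is b/(a+1) = 50.215/10 ≈ 5.022.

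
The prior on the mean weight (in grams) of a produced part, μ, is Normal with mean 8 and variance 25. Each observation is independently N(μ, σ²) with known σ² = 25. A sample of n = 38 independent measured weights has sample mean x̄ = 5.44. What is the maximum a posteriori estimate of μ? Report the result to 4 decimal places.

n = 38, x̄ = 5.44.
For a Normal prior and Normal likelihood with known variance, the posterior is Normal; its mode equals its mean, the precision-weighted average.
Prior precision 1/σ₀² = 1/25 = 0.04; data precision n/σ² = 38/25 = 1.52.
μ̂ = (0.04·8 + 1.52·5.44) / (0.04 + 1.52) = 8.5888/1.56 = 5368/975 ≈ 5.5056.

μ̂_MAP = 5.5056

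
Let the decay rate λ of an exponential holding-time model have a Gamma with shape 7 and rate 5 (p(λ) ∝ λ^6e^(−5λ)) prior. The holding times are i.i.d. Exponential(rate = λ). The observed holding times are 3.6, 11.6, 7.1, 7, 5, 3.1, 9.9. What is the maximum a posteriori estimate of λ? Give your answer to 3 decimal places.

The Exponential(rate=λ) likelihood is ∝ λ^n e^(−λΣtᵢ). Here n = 7 and Σtᵢ = 3.6 + 11.6 + 7.1 + 7 + 5 + 3.1 + 9.9 = 47.3.
Posterior ∝ λ^6e^(−5λ) · λ^7e^(−47.3λ) = λ^13e^(−52.3λ), i.e. Gamma(14, 52.3).
Mode = (a−1)/b = 13/52.3 ≈ 0.249.

λ̂_MAP = 0.249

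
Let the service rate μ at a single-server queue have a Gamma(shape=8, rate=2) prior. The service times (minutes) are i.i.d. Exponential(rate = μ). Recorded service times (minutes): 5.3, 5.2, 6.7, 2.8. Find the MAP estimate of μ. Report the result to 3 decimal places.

The Exponential(rate=μ) likelihood is ∝ μ^n e^(−μΣtᵢ). Here n = 4 and Σtᵢ = 5.3 + 5.2 + 6.7 + 2.8 = 20.
Posterior ∝ μ^7e^(−2μ) · μ^4e^(−20μ) = μ^11e^(−22μ), i.e. Gamma(12, 22).
Mode = (a−1)/b = 11/22 ≈ 0.500.

μ̂_MAP = 0.500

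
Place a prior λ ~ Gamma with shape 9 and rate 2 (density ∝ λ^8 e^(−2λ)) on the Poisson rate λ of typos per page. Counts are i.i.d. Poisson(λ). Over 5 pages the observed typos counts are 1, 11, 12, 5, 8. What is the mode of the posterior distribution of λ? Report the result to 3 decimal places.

Σxᵢ = 1+11+12+5+8 = 37, with n = 5.
Posterior ∝ λ^8e^(−2λ) · λ^37e^(−5λ) = λ^45e^(−7λ), i.e. Gamma(shape=46, rate=7).
The mode of a Gamma(a, b) with a ≥ 1 (shape–rate) is (a−1)/b = 45/7 ≈ 6.429.

λ̂_MAP = 6.429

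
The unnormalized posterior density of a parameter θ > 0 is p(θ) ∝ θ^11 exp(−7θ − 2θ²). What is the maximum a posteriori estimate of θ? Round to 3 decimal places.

ℓ'(θ) = 11/θ − 7 − 4θ. Setting this to zero and multiplying by θ: 4θ² + 7θ − 11 = 0.
θ = (−7 + √(7² + 4·4·11)) / (2·4) = (−7 + √225) / 8 = (−7 + 15)/8 = 1.
ℓ''(θ) = −11/θ² − 4 < 0, confirming a maximum.

θ̂_MAP = 1.000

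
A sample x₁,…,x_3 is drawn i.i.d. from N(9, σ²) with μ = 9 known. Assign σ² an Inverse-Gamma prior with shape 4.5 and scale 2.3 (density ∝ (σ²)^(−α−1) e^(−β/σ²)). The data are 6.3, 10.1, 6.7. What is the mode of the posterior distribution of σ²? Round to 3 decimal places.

Sum of squared deviations about the known mean: SS = (6.3−9)² + (10.1−9)² + (6.7−9)² = 13.79.
The Normal likelihood contributes (σ²)^(−n/2) exp(−SS/(2σ²)), so the posterior is Inverse-Gamma(α + n/2, β + SS/2) = Inverse-Gamma(6, 9.195).
The mode of Inverse-Gamma(a, b) is b/(a+1) = 9.195/7 ≈ 1.314.

σ̂²_MAP = 1.314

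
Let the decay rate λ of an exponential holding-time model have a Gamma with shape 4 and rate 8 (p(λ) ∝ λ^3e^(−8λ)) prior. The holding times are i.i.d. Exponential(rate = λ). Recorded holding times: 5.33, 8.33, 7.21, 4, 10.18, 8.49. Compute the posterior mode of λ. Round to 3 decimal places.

λ̂_MAP = 0.175

The Exponential(rate=λ) likelihood is ∝ λ^n e^(−λΣtᵢ). Here n = 6 and Σtᵢ = 5.33 + 8.33 + 7.21 + 4 + 10.18 + 8.49 = 43.54.
Posterior ∝ λ^3e^(−8λ) · λ^6e^(−43.54λ) = λ^9e^(−51.54λ), i.e. Gamma(10, 51.54).
Mode = (a−1)/b = 9/51.54 ≈ 0.175.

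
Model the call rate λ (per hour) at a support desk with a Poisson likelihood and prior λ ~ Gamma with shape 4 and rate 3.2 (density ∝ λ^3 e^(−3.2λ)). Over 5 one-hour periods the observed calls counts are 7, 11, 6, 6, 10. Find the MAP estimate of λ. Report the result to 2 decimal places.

λ̂_MAP = 5.24

Σxᵢ = 7+11+6+6+10 = 40, with n = 5.
Posterior ∝ λ^3e^(−3.2λ) · λ^40e^(−5λ) = λ^43e^(−8.2λ), i.e. Gamma(shape=44, rate=8.2).
The mode of a Gamma(a, b) with a ≥ 1 (shape–rate) is (a−1)/b = 43/8.2 ≈ 5.24.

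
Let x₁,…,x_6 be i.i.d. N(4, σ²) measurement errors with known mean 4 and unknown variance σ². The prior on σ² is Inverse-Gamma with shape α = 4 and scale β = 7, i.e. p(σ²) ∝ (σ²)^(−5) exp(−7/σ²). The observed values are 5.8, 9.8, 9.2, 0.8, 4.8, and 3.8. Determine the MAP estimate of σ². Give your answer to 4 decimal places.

Sum of squared deviations about the known mean: SS = (5.8−4)² + (9.8−4)² + (9.2−4)² + (0.8−4)² + (4.8−4)² + (3.8−4)² = 74.84.
The Normal likelihood contributes (σ²)^(−n/2) exp(−SS/(2σ²)), so the posterior is Inverse-Gamma(α + n/2, β + SS/2) = Inverse-Gamma(7, 44.42).
The mode of Inverse-Gamma(a, b) is b/(a+1) = 44.42/8 ≈ 5.5525.

σ̂²_MAP = 5.5525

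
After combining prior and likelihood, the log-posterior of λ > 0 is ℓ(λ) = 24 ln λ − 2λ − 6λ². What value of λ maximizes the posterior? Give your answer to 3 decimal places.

ℓ'(λ) = 24/λ − 2 − 12λ. Setting this to zero and multiplying by λ: 12λ² + 2λ − 24 = 0.
λ = (−2 + √(2² + 4·12·24)) / (2·12) = (−2 + √1156) / 24 = (−2 + 34)/24 = 4/3.
ℓ''(λ) = −24/λ² − 12 < 0, confirming a maximum.

λ̂_MAP = 1.333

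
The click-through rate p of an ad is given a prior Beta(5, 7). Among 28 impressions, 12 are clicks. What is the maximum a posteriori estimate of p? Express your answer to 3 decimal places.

Prior: Beta(5, 7).
Data: 12 successes in 28 trials. The binomial likelihood contributes p^12(1−p)^16, so the posterior is Beta(5+12, 7+16) = Beta(17, 23).
For Beta(a, b) with a, b > 1 the mode is (a−1)/(a+b−2) = 16/38 ≈ 0.421.

p̂_MAP = 0.421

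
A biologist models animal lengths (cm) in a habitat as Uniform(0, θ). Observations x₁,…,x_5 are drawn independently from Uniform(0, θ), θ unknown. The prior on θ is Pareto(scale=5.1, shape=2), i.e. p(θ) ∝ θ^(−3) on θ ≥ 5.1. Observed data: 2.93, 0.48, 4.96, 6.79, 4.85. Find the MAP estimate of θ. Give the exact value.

θ̂_MAP = 6.79

The Uniform(0, θ) likelihood is θ^(−n) for θ ≥ max(xᵢ), zero otherwise. Here max(xᵢ) = 6.79.
Posterior ∝ θ^(−3) · θ^(−5) = θ^(−8) on θ ≥ max(5.1, 6.79) = 6.79.
This density is strictly decreasing in θ, so the posterior mode lies at the lower boundary of the support.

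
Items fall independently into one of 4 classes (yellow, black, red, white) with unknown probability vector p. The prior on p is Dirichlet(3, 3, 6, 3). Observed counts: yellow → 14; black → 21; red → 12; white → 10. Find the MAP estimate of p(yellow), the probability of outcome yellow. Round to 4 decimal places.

MAP estimate of p(yellow) = 0.2353

The posterior is Dirichlet(αᵢ + nᵢ) = Dirichlet(17, 24, 18, 13).
For a Dirichlet(a₁,…,a_K) with all aᵢ > 1, the mode has j-th component (aⱼ − 1)/(Σaᵢ − K).
Here Σaᵢ = 72 and K = 4, so p(yellow) = (17 − 1)/(72 − 4) = 16/68 ≈ 0.2353.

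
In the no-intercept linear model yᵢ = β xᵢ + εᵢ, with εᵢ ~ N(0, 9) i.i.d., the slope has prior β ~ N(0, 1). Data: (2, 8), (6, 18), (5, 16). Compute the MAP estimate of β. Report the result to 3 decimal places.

log p(β | y) = −Σ(yᵢ − βxᵢ)²/(2·9) − β²/(2·1) + const.
Setting the derivative to zero: Σxᵢ(yᵢ − βxᵢ)/9 − β/1 = 0, so β = Σxᵢyᵢ / (Σxᵢ² + σ²/τ²).
Σxᵢyᵢ = 2·8 + 6·18 + 5·16 = 204; Σxᵢ² = 65; σ²/τ² = 9.
β̂_MAP = 204 / (65 + 9) = 204/74 ≈ 2.757.

β̂_MAP = 2.757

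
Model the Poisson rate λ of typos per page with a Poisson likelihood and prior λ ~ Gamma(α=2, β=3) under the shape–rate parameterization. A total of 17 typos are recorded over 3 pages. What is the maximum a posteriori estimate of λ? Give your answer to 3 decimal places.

λ̂_MAP = 3.000

Σxᵢ = 17, n = 3.
Posterior ∝ λe^(−3λ) · λ^17e^(−3λ) = λ^18e^(−6λ), i.e. Gamma(shape=19, rate=6).
The mode of a Gamma(a, b) with a ≥ 1 (shape–rate) is (a−1)/b = 18/6 ≈ 3.000.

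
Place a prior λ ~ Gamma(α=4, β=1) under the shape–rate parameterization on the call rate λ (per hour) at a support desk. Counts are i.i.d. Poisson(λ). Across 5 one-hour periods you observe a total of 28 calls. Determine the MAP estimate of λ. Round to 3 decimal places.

λ̂_MAP = 5.167

Σxᵢ = 28, n = 5.
Posterior ∝ λ^3e^(−1λ) · λ^28e^(−5λ) = λ^31e^(−6λ), i.e. Gamma(shape=32, rate=6).
The mode of a Gamma(a, b) with a ≥ 1 (shape–rate) is (a−1)/b = 31/6 ≈ 5.167.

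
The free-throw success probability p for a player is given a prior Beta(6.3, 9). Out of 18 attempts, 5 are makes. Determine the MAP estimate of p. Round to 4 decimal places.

p̂_MAP = 0.3291

Prior: Beta(6.3, 9).
Data: 5 successes in 18 trials. The binomial likelihood contributes p^5(1−p)^13, so the posterior is Beta(6.3+5, 9+13) = Beta(11.3, 22).
For Beta(a, b) with a, b > 1 the mode is (a−1)/(a+b−2) = 10.3/31.3 ≈ 0.3291.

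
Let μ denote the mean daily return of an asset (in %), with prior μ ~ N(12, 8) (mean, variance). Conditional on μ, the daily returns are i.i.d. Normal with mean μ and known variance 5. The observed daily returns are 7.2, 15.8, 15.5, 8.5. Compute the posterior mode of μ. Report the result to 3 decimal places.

n = 4; x̄ = (7.2 + 15.8 + 15.5 + 8.5)/4 = 47/4 = 11.75.
For a Normal prior and Normal likelihood with known variance, the posterior is Normal; its mode equals its mean, the precision-weighted average.
Prior precision 1/σ₀² = 1/8 = 0.125; data precision n/σ² = 4/5 = 0.8.
μ̂ = (0.125·12 + 0.8·11.75) / (0.125 + 0.8) = 10.9/0.925 = 436/37 ≈ 11.784.

μ̂_MAP = 11.784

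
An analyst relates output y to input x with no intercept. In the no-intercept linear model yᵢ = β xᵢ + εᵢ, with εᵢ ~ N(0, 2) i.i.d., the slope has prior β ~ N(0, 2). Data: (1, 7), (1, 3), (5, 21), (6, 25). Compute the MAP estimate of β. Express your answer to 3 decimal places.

β̂_MAP = 4.141

log p(β | y) = −Σ(yᵢ − βxᵢ)²/(2·2) − β²/(2·2) + const.
Setting the derivative to zero: Σxᵢ(yᵢ − βxᵢ)/2 − β/2 = 0, so β = Σxᵢyᵢ / (Σxᵢ² + σ²/τ²).
Σxᵢyᵢ = 1·7 + 1·3 + 5·21 + 6·25 = 265; Σxᵢ² = 63; σ²/τ² = 1.
β̂_MAP = 265 / (63 + 1) = 265/64 ≈ 4.141.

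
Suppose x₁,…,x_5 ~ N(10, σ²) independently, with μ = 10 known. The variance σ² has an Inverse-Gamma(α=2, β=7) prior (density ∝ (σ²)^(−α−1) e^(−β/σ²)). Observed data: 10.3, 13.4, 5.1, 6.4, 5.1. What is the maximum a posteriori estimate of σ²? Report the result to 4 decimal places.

σ̂²_MAP = 7.8755

Sum of squared deviations about the known mean: SS = (10.3−10)² + (13.4−10)² + (5.1−10)² + (6.4−10)² + (5.1−10)² = 72.63.
The Normal likelihood contributes (σ²)^(−n/2) exp(−SS/(2σ²)), so the posterior is Inverse-Gamma(α + n/2, β + SS/2) = Inverse-Gamma(4.5, 43.315).
The mode of Inverse-Gamma(a, b) is b/(a+1) = 43.315/5.5 ≈ 7.8755.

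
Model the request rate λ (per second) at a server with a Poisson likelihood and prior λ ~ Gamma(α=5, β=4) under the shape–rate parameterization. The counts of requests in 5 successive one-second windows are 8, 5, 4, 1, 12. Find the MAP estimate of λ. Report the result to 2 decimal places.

λ̂_MAP = 3.78

Σxᵢ = 8+5+4+1+12 = 30, with n = 5.
Posterior ∝ λ^4e^(−4λ) · λ^30e^(−5λ) = λ^34e^(−9λ), i.e. Gamma(shape=35, rate=9).
The mode of a Gamma(a, b) with a ≥ 1 (shape–rate) is (a−1)/b = 34/9 ≈ 3.78.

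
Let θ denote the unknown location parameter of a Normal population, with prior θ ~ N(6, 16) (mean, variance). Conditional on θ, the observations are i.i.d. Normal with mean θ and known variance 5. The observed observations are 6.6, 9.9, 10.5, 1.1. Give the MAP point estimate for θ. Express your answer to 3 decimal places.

θ̂_MAP = 6.951

n = 4; x̄ = (6.6 + 9.9 + 10.5 + 1.1)/4 = 28.1/4 = 7.025.
For a Normal prior and Normal likelihood with known variance, the posterior is Normal; its mode equals its mean, the precision-weighted average.
Prior precision 1/σ₀² = 1/16 = 0.0625; data precision n/σ² = 4/5 = 0.8.
θ̂ = (0.0625·6 + 0.8·7.025) / (0.0625 + 0.8) = 5.995/0.8625 = 2398/345 ≈ 6.951.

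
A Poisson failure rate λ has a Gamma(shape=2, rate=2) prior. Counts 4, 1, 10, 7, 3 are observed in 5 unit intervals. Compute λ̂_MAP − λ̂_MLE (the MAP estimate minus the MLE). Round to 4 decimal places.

Σxᵢ = 25. Posterior is Gamma(27, 7); MAP = (27−1)/7 = 26/7 ≈ 3.71429.
MLE = x̄ = 25/5 ≈ 5.00000.
Difference = 26/7 − 25/5 = -9/7 ≈ -1.2857.

MAP − MLE = -1.2857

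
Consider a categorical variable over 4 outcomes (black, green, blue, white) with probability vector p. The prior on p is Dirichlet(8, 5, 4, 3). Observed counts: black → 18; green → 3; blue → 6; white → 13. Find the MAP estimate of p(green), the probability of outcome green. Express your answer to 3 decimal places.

MAP estimate of p(green) = 0.125

The posterior is Dirichlet(αᵢ + nᵢ) = Dirichlet(26, 8, 10, 16).
For a Dirichlet(a₁,…,a_K) with all aᵢ > 1, the mode has j-th component (aⱼ − 1)/(Σaᵢ − K).
Here Σaᵢ = 60 and K = 4, so p(green) = (8 − 1)/(60 − 4) = 7/56 ≈ 0.125.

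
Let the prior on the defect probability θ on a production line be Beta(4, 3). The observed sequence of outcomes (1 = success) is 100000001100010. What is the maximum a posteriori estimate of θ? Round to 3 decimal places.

Prior: Beta(4, 3).
Data: 4 successes in 15 trials (from the sequence). The binomial likelihood contributes θ^4(1−θ)^11, so the posterior is Beta(4+4, 3+11) = Beta(8, 14).
For Beta(a, b) with a, b > 1 the mode is (a−1)/(a+b−2) = 7/20 ≈ 0.350.

θ̂_MAP = 0.350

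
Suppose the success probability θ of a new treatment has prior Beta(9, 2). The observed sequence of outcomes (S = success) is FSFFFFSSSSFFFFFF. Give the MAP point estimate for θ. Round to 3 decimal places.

θ̂_MAP = 0.520

Prior: Beta(9, 2).
Data: 5 successes in 16 trials (from the sequence). The binomial likelihood contributes θ^5(1−θ)^11, so the posterior is Beta(9+5, 2+11) = Beta(14, 13).
For Beta(a, b) with a, b > 1 the mode is (a−1)/(a+b−2) = 13/25 ≈ 0.520.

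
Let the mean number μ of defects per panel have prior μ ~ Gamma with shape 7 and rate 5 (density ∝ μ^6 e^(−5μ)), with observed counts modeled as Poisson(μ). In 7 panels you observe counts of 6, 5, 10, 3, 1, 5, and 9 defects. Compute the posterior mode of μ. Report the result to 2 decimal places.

Σxᵢ = 6+5+10+3+1+5+9 = 39, with n = 7.
Posterior ∝ μ^6e^(−5μ) · μ^39e^(−7μ) = μ^45e^(−12μ), i.e. Gamma(shape=46, rate=12).
The mode of a Gamma(a, b) with a ≥ 1 (shape–rate) is (a−1)/b = 45/12 ≈ 3.75.

μ̂_MAP = 3.75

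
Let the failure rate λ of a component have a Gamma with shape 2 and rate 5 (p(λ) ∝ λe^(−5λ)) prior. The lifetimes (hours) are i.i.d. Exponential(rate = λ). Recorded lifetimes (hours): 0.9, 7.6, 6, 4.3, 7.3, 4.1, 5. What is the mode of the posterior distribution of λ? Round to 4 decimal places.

λ̂_MAP = 0.1990

The Exponential(rate=λ) likelihood is ∝ λ^n e^(−λΣtᵢ). Here n = 7 and Σtᵢ = 0.9 + 7.6 + 6 + 4.3 + 7.3 + 4.1 + 5 = 35.2.
Posterior ∝ λe^(−5λ) · λ^7e^(−35.2λ) = λ^8e^(−40.2λ), i.e. Gamma(9, 40.2).
Mode = (a−1)/b = 8/40.2 ≈ 0.1990.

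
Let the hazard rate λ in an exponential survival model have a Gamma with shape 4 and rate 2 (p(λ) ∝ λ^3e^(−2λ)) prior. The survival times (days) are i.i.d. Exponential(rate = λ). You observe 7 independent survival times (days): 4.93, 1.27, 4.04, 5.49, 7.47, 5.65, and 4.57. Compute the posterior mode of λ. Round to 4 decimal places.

The Exponential(rate=λ) likelihood is ∝ λ^n e^(−λΣtᵢ). Here n = 7 and Σtᵢ = 4.93 + 1.27 + 4.04 + 5.49 + 7.47 + 5.65 + 4.57 = 33.42.
Posterior ∝ λ^3e^(−2λ) · λ^7e^(−33.42λ) = λ^10e^(−35.42λ), i.e. Gamma(11, 35.42).
Mode = (a−1)/b = 10/35.42 ≈ 0.2823.

λ̂_MAP = 0.2823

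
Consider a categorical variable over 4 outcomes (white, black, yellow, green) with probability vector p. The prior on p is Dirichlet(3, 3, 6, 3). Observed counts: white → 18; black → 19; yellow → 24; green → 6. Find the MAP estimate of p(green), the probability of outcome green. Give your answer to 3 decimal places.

The posterior is Dirichlet(αᵢ + nᵢ) = Dirichlet(21, 22, 30, 9).
For a Dirichlet(a₁,…,a_K) with all aᵢ > 1, the mode has j-th component (aⱼ − 1)/(Σaᵢ − K).
Here Σaᵢ = 82 and K = 4, so p(green) = (9 − 1)/(82 − 4) = 8/78 ≈ 0.103.

MAP estimate of p(green) = 0.103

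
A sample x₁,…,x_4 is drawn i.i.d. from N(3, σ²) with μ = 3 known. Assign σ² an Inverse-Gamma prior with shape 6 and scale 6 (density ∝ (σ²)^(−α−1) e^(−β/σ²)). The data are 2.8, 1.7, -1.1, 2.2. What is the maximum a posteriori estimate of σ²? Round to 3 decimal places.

Sum of squared deviations about the known mean: SS = (2.8−3)² + (1.7−3)² + (-1.1−3)² + (2.2−3)² = 19.18.
The Normal likelihood contributes (σ²)^(−n/2) exp(−SS/(2σ²)), so the posterior is Inverse-Gamma(α + n/2, β + SS/2) = Inverse-Gamma(8, 15.59).
The mode of Inverse-Gamma(a, b) is b/(a+1) = 15.59/9 ≈ 1.732.

σ̂²_MAP = 1.732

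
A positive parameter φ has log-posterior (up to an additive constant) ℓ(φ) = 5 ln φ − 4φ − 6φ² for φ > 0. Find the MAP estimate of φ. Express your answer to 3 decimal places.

φ̂_MAP = 0.500

ℓ'(φ) = 5/φ − 4 − 12φ. Setting this to zero and multiplying by φ: 12φ² + 4φ − 5 = 0.
φ = (−4 + √(4² + 4·12·5)) / (2·12) = (−4 + √256) / 24 = (−4 + 16)/24 = 1/2.
ℓ''(φ) = −5/φ² − 12 < 0, confirming a maximum.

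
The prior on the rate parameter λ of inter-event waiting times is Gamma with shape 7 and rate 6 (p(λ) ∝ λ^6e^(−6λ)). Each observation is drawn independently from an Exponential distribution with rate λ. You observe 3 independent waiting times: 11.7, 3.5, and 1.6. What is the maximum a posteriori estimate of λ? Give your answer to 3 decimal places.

The Exponential(rate=λ) likelihood is ∝ λ^n e^(−λΣtᵢ). Here n = 3 and Σtᵢ = 11.7 + 3.5 + 1.6 = 16.8.
Posterior ∝ λ^6e^(−6λ) · λ^3e^(−16.8λ) = λ^9e^(−22.8λ), i.e. Gamma(10, 22.8).
Mode = (a−1)/b = 9/22.8 ≈ 0.395.

λ̂_MAP = 0.395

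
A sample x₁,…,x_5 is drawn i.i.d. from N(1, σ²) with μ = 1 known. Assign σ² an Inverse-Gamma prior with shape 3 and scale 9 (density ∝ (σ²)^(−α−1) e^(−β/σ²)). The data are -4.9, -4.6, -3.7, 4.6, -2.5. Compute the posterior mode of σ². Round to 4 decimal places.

Sum of squared deviations about the known mean: SS = (-4.9−1)² + (-4.6−1)² + (-3.7−1)² + (4.6−1)² + (-2.5−1)² = 113.47.
The Normal likelihood contributes (σ²)^(−n/2) exp(−SS/(2σ²)), so the posterior is Inverse-Gamma(α + n/2, β + SS/2) = Inverse-Gamma(5.5, 65.735).
The mode of Inverse-Gamma(a, b) is b/(a+1) = 65.735/6.5 ≈ 10.1131.

σ̂²_MAP = 10.1131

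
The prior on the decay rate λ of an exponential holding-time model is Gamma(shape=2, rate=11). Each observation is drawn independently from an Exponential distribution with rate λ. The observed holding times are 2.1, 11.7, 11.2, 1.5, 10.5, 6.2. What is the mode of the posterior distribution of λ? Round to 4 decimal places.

The Exponential(rate=λ) likelihood is ∝ λ^n e^(−λΣtᵢ). Here n = 6 and Σtᵢ = 2.1 + 11.7 + 11.2 + 1.5 + 10.5 + 6.2 = 43.2.
Posterior ∝ λe^(−11λ) · λ^6e^(−43.2λ) = λ^7e^(−54.2λ), i.e. Gamma(8, 54.2).
Mode = (a−1)/b = 7/54.2 ≈ 0.1292.

λ̂_MAP = 0.1292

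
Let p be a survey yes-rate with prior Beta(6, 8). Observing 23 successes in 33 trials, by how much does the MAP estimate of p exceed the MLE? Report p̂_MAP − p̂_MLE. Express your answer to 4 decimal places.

MAP − MLE = -0.0747

Posterior is Beta(29, 18); MAP = (29−1)/(47−2) = 28/45 ≈ 0.62222.
MLE ignores the prior: p̂_MLE = k/n = 23/33 ≈ 0.69697.
Difference = 28/45 − 23/33 = -37/495 ≈ -0.0747.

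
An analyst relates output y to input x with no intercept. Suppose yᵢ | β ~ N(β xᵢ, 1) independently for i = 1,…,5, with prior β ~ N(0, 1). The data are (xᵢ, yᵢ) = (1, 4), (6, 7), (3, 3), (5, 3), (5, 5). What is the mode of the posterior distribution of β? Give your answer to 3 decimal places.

β̂_MAP = 0.979

log p(β | y) = −Σ(yᵢ − βxᵢ)²/(2·1) − β²/(2·1) + const.
Setting the derivative to zero: Σxᵢ(yᵢ − βxᵢ)/1 − β/1 = 0, so β = Σxᵢyᵢ / (Σxᵢ² + σ²/τ²).
Σxᵢyᵢ = 1·4 + 6·7 + 3·3 + 5·3 + 5·5 = 95; Σxᵢ² = 96; σ²/τ² = 1.
β̂_MAP = 95 / (96 + 1) = 95/97 ≈ 0.979.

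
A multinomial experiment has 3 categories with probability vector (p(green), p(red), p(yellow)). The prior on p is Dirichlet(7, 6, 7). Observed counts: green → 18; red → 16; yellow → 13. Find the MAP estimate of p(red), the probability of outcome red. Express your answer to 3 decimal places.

MAP estimate of p(red) = 0.328

The posterior is Dirichlet(αᵢ + nᵢ) = Dirichlet(25, 22, 20).
For a Dirichlet(a₁,…,a_K) with all aᵢ > 1, the mode has j-th component (aⱼ − 1)/(Σaᵢ − K).
Here Σaᵢ = 67 and K = 3, so p(red) = (22 − 1)/(67 − 3) = 21/64 ≈ 0.328.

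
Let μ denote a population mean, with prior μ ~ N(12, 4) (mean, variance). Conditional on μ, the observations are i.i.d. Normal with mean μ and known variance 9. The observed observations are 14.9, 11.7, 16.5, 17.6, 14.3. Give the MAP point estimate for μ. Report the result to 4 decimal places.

n = 5; x̄ = (14.9 + 11.7 + 16.5 + 17.6 + 14.3)/5 = 75/5 = 15.
For a Normal prior and Normal likelihood with known variance, the posterior is Normal; its mode equals its mean, the precision-weighted average.
Prior precision 1/σ₀² = 1/4 = 0.25; data precision n/σ² = 5/9.
μ̂ = (0.25·12 + (5/9)·15) / (0.25 + 5/9) = (34/3)/(29/36) = 408/29 ≈ 14.0690.

μ̂_MAP = 14.0690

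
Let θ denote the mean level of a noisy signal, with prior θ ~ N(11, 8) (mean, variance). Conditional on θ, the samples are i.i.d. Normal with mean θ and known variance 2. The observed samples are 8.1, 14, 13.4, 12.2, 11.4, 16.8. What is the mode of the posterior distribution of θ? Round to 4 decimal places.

θ̂_MAP = 12.5840

n = 6; x̄ = (8.1 + 14 + 13.4 + 12.2 + 11.4 + 16.8)/6 = 75.9/6 = 12.65.
For a Normal prior and Normal likelihood with known variance, the posterior is Normal; its mode equals its mean, the precision-weighted average.
Prior precision 1/σ₀² = 1/8 = 0.125; data precision n/σ² = 6/2 = 3.
θ̂ = (0.125·11 + 3·12.65) / (0.125 + 3) = 39.325/3.125 = 12.5840.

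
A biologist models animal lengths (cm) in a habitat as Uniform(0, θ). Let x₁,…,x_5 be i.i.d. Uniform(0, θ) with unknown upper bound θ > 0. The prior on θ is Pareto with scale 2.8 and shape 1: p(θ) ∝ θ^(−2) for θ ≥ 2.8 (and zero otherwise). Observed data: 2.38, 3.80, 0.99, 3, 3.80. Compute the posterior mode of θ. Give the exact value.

θ̂_MAP = 3.80

The Uniform(0, θ) likelihood is θ^(−n) for θ ≥ max(xᵢ), zero otherwise. Here max(xᵢ) = 3.80.
Posterior ∝ θ^(−2) · θ^(−5) = θ^(−7) on θ ≥ max(2.8, 3.80) = 3.80.
This density is strictly decreasing in θ, so the posterior mode lies at the lower boundary of the support.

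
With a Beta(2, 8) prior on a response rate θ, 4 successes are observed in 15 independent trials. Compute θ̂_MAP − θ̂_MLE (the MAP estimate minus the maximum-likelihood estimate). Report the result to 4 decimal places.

Posterior is Beta(6, 19); MAP = (6−1)/(25−2) = 5/23 ≈ 0.21739.
MLE ignores the prior: θ̂_MLE = k/n = 4/15 ≈ 0.26667.
Difference = 5/23 − 4/15 = -17/345 ≈ -0.0493.

MAP − MLE = -0.0493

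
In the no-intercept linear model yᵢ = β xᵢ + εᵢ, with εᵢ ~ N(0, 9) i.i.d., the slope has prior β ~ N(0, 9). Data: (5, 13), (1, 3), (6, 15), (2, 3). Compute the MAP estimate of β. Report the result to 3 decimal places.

β̂_MAP = 2.448

log p(β | y) = −Σ(yᵢ − βxᵢ)²/(2·9) − β²/(2·9) + const.
Setting the derivative to zero: Σxᵢ(yᵢ − βxᵢ)/9 − β/9 = 0, so β = Σxᵢyᵢ / (Σxᵢ² + σ²/τ²).
Σxᵢyᵢ = 5·13 + 1·3 + 6·15 + 2·3 = 164; Σxᵢ² = 66; σ²/τ² = 1.
β̂_MAP = 164 / (66 + 1) = 164/67 ≈ 2.448.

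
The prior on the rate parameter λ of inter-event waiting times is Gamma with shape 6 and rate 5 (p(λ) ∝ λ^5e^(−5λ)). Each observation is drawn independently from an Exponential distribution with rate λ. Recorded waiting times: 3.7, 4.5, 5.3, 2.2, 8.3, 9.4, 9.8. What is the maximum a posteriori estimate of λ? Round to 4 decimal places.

λ̂_MAP = 0.2490

The Exponential(rate=λ) likelihood is ∝ λ^n e^(−λΣtᵢ). Here n = 7 and Σtᵢ = 3.7 + 4.5 + 5.3 + 2.2 + 8.3 + 9.4 + 9.8 = 43.2.
Posterior ∝ λ^5e^(−5λ) · λ^7e^(−43.2λ) = λ^12e^(−48.2λ), i.e. Gamma(13, 48.2).
Mode = (a−1)/b = 12/48.2 ≈ 0.2490.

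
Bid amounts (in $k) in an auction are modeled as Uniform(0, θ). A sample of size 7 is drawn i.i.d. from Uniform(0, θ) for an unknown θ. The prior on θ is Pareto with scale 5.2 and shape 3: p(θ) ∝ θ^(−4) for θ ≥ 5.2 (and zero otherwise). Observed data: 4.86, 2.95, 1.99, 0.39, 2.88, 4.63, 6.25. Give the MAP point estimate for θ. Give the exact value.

θ̂_MAP = 6.25

The Uniform(0, θ) likelihood is θ^(−n) for θ ≥ max(xᵢ), zero otherwise. Here max(xᵢ) = 6.25.
Posterior ∝ θ^(−4) · θ^(−7) = θ^(−11) on θ ≥ max(5.2, 6.25) = 6.25.
This density is strictly decreasing in θ, so the posterior mode lies at the lower boundary of the support.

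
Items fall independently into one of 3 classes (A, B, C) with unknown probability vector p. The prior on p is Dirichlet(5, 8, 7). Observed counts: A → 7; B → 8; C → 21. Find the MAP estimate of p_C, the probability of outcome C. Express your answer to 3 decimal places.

The posterior is Dirichlet(αᵢ + nᵢ) = Dirichlet(12, 16, 28).
For a Dirichlet(a₁,…,a_K) with all aᵢ > 1, the mode has j-th component (aⱼ − 1)/(Σaᵢ − K).
Here Σaᵢ = 56 and K = 3, so p_C = (28 − 1)/(56 − 3) = 27/53 ≈ 0.509.

MAP estimate of p_C = 0.509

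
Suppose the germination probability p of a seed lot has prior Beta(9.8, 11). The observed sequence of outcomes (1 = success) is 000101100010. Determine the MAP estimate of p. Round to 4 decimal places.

p̂_MAP = 0.4156

Prior: Beta(9.8, 11).
Data: 4 successes in 12 trials (from the sequence). The binomial likelihood contributes p^4(1−p)^8, so the posterior is Beta(9.8+4, 11+8) = Beta(13.8, 19).
For Beta(a, b) with a, b > 1 the mode is (a−1)/(a+b−2) = 12.8/30.8 ≈ 0.4156.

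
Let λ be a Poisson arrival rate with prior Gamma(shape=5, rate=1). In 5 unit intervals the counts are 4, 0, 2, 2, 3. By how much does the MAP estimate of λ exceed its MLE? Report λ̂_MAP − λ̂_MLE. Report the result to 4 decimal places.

Σxᵢ = 11. Posterior is Gamma(16, 6); MAP = (16−1)/6 = 15/6 ≈ 2.50000.
MLE = x̄ = 11/5 ≈ 2.20000.
Difference = 15/6 − 11/5 = 3/10 ≈ 0.3000.

MAP − MLE = 0.3000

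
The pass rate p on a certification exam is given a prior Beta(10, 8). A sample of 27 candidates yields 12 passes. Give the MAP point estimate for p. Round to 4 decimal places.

Prior: Beta(10, 8).
Data: 12 successes in 27 trials. The binomial likelihood contributes p^12(1−p)^15, so the posterior is Beta(10+12, 8+15) = Beta(22, 23).
For Beta(a, b) with a, b > 1 the mode is (a−1)/(a+b−2) = 21/43 ≈ 0.4884.

p̂_MAP = 0.4884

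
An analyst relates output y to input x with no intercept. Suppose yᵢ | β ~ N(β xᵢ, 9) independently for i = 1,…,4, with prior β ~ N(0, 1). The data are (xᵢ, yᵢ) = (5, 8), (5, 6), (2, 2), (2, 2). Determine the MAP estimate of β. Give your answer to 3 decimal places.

β̂_MAP = 1.164

log p(β | y) = −Σ(yᵢ − βxᵢ)²/(2·9) − β²/(2·1) + const.
Setting the derivative to zero: Σxᵢ(yᵢ − βxᵢ)/9 − β/1 = 0, so β = Σxᵢyᵢ / (Σxᵢ² + σ²/τ²).
Σxᵢyᵢ = 5·8 + 5·6 + 2·2 + 2·2 = 78; Σxᵢ² = 58; σ²/τ² = 9.
β̂_MAP = 78 / (58 + 9) = 78/67 ≈ 1.164.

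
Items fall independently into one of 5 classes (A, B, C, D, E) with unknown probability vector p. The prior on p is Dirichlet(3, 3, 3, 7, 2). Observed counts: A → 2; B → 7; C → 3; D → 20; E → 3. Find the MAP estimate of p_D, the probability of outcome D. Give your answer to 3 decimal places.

MAP estimate of p_D = 0.542

The posterior is Dirichlet(αᵢ + nᵢ) = Dirichlet(5, 10, 6, 27, 5).
For a Dirichlet(a₁,…,a_K) with all aᵢ > 1, the mode has j-th component (aⱼ − 1)/(Σaᵢ − K).
Here Σaᵢ = 53 and K = 5, so p_D = (27 − 1)/(53 − 5) = 26/48 ≈ 0.542.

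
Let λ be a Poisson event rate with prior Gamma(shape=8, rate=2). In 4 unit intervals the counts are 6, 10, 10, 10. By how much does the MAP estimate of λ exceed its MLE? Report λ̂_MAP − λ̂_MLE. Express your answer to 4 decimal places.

Σxᵢ = 36. Posterior is Gamma(44, 6); MAP = (44−1)/6 = 43/6 ≈ 7.16667.
MLE = x̄ = 36/4 ≈ 9.00000.
Difference = 43/6 − 36/4 = -11/6 ≈ -1.8333.

MAP − MLE = -1.8333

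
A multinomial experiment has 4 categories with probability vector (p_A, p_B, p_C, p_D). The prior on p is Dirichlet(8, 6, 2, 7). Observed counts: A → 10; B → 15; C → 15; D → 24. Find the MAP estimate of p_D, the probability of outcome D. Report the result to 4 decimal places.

The posterior is Dirichlet(αᵢ + nᵢ) = Dirichlet(18, 21, 17, 31).
For a Dirichlet(a₁,…,a_K) with all aᵢ > 1, the mode has j-th component (aⱼ − 1)/(Σaᵢ − K).
Here Σaᵢ = 87 and K = 4, so p_D = (31 − 1)/(87 − 4) = 30/83 ≈ 0.3614.

MAP estimate of p_D = 0.3614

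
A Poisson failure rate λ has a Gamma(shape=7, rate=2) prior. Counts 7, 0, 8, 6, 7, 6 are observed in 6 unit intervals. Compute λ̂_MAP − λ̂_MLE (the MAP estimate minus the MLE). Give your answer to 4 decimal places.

Σxᵢ = 34. Posterior is Gamma(41, 8); MAP = (41−1)/8 = 40/8 ≈ 5.00000.
MLE = x̄ = 34/6 ≈ 5.66667.
Difference = 40/8 − 34/6 = -2/3 ≈ -0.6667.

MAP − MLE = -0.6667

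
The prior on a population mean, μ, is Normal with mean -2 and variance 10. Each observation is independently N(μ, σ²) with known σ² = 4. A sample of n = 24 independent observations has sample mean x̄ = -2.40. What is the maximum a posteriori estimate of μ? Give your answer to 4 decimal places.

μ̂_MAP = -2.3934

n = 24, x̄ = -2.40.
For a Normal prior and Normal likelihood with known variance, the posterior is Normal; its mode equals its mean, the precision-weighted average.
Prior precision 1/σ₀² = 1/10 = 0.1; data precision n/σ² = 24/4 = 6.
μ̂ = (0.1·(-2) + 6·(-2.4)) / (0.1 + 6) = (-14.6)/6.1 = -146/61 ≈ -2.3934.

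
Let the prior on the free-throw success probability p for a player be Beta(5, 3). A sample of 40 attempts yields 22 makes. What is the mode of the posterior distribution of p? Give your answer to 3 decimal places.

Prior: Beta(5, 3).
Data: 22 successes in 40 trials. The binomial likelihood contributes p^22(1−p)^18, so the posterior is Beta(5+22, 3+18) = Beta(27, 21).
For Beta(a, b) with a, b > 1 the mode is (a−1)/(a+b−2) = 26/46 ≈ 0.565.

p̂_MAP = 0.565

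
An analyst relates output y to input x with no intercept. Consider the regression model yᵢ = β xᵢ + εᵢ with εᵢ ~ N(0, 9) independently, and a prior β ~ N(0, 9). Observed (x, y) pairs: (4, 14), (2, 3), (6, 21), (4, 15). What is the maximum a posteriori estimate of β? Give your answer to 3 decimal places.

log p(β | y) = −Σ(yᵢ − βxᵢ)²/(2·9) − β²/(2·9) + const.
Setting the derivative to zero: Σxᵢ(yᵢ − βxᵢ)/9 − β/9 = 0, so β = Σxᵢyᵢ / (Σxᵢ² + σ²/τ²).
Σxᵢyᵢ = 4·14 + 2·3 + 6·21 + 4·15 = 248; Σxᵢ² = 72; σ²/τ² = 1.
β̂_MAP = 248 / (72 + 1) = 248/73 ≈ 3.397.

β̂_MAP = 3.397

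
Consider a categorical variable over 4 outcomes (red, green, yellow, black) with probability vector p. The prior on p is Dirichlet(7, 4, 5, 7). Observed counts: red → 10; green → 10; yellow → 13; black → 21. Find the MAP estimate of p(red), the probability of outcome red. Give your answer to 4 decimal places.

The posterior is Dirichlet(αᵢ + nᵢ) = Dirichlet(17, 14, 18, 28).
For a Dirichlet(a₁,…,a_K) with all aᵢ > 1, the mode has j-th component (aⱼ − 1)/(Σaᵢ − K).
Here Σaᵢ = 77 and K = 4, so p(red) = (17 − 1)/(77 − 4) = 16/73 ≈ 0.2192.

MAP estimate of p(red) = 0.2192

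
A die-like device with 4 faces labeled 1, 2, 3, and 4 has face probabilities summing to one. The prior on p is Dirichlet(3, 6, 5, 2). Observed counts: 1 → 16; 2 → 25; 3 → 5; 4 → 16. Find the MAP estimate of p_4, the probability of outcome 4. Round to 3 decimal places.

MAP estimate: 0.230

The posterior is Dirichlet(αᵢ + nᵢ) = Dirichlet(19, 31, 10, 18).
For a Dirichlet(a₁,…,a_K) with all aᵢ > 1, the mode has j-th component (aⱼ − 1)/(Σaᵢ − K).
Here Σaᵢ = 78 and K = 4, so p_4 = (18 − 1)/(78 − 4) = 17/74 ≈ 0.230.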